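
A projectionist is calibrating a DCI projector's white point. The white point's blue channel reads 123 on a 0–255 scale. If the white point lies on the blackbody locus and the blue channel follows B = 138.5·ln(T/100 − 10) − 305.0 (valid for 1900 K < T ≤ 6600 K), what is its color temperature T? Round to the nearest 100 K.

3200 K

ln(t − 10) = (123 + 305.0) / 138.5 = 3.0903.
t − 10 = e^3.0903 = 21.983, so t = 31.983.
T = 100·t = 3198 K → 3200 K to the nearest 100 K.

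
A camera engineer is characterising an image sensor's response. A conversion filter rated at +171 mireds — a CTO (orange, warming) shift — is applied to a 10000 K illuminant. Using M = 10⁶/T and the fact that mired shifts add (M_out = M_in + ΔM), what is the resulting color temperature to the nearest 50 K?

3700 K

M_in = 10⁶/10000 = 100.00 mireds.
M_out = 100.00 + (+171) = 271.00 mireds.
T_out = 10⁶/271.00 = 3690.0 K → 3700 K.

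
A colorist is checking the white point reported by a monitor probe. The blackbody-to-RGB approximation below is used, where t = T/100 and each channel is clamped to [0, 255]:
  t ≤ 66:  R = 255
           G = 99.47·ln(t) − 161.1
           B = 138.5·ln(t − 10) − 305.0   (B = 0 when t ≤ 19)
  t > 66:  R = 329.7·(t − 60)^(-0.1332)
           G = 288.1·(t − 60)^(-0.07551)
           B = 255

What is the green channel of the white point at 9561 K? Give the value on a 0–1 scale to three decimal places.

0.863

t = 9561/100 = 95.61; the t > 66 branch applies.
G = 288.1·(95.61 − 60)^(-0.07551) = 288.1·35.61^(-0.07551) = 288.1·0.76356 = 219.980.
On a 0–1 scale: 219.980/255 = 0.8627 → 0.863.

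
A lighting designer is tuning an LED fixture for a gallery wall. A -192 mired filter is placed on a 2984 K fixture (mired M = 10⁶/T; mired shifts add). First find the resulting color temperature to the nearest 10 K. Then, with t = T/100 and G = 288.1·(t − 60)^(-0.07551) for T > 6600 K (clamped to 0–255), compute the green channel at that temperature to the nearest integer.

M_in = 10⁶/2984 = 335.12; M_out = 335.12 + (-192) = 143.12.
T_out = 10⁶/143.12 = 6987.1 K → 6990 K; t = 69.9.
G = 288.1·(69.9 − 60)^(-0.07551) = 288.1·9.9^(-0.07551) = 288.1·0.84105 = 242.305.
Rounded: 242.

242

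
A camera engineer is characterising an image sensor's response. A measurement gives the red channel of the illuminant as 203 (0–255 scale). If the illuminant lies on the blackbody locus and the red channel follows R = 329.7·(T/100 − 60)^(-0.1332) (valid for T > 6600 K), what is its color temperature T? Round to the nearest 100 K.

9800 K

(t − 60)^(-0.1332) = 203/329.7 = 0.61571.
t − 60 = 0.61571^(1/-0.1332) = 0.61571^(-7.508) = 38.129, so t = 98.129.
T = 100·t = 9813 K → 9800 K to the nearest 100 K.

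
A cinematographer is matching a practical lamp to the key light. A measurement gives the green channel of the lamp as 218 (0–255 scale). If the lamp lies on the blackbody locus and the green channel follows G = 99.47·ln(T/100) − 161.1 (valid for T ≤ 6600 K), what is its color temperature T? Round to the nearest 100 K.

ln t = (218 + 161.1) / 99.47 = 3.8112.
t = e^3.8112 = 45.205.
T = 100·t = 4520 K → 4500 K to the nearest 100 K.

4500 K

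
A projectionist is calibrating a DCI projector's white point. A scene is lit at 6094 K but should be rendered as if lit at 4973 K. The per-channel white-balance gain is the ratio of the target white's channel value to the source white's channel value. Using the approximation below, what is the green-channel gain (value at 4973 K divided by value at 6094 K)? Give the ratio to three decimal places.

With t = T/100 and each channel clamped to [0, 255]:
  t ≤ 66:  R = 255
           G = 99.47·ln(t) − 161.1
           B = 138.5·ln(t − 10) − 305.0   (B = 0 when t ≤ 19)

0.918

At 6094 K (t = 60.94):
  G = 99.47·ln 60.94 − 161.1 = 99.47·4.1099 − 161.1 = 247.711.
At 4973 K (t = 49.73):
  G = 99.47·ln 49.73 − 161.1 = 99.47·3.9066 − 161.1 = 227.490.
Gain = 227.490 / 247.711 = 0.9184 → 0.918.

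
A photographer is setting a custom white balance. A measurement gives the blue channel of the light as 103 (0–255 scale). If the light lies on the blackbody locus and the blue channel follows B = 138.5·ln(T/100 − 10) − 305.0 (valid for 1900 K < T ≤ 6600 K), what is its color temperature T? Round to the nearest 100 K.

ln(t − 10) = (103 + 305.0) / 138.5 = 2.9458.
t − 10 = e^2.9458 = 19.027, so t = 29.027.
T = 100·t = 2903 K → 2900 K to the nearest 100 K.

2900 K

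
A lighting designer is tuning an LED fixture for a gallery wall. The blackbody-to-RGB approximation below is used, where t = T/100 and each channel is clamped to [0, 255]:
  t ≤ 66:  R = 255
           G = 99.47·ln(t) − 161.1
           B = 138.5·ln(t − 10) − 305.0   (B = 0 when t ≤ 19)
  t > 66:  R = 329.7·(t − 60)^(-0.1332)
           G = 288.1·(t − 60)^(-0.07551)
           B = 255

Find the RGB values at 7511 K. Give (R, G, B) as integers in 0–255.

t = 7511/100 = 75.11; the t > 66 branch applies.
R = 329.7·(75.11 − 60)^(-0.1332) = 329.7·15.11^(-0.1332) = 329.7·0.69650 = 229.637.
G = 288.1·(75.11 − 60)^(-0.07551) = 288.1·15.11^(-0.07551) = 288.1·0.81462 = 234.691.
B = 255 by definition for t > 66.
Rounded: (230, 235, 255).

(230, 235, 255)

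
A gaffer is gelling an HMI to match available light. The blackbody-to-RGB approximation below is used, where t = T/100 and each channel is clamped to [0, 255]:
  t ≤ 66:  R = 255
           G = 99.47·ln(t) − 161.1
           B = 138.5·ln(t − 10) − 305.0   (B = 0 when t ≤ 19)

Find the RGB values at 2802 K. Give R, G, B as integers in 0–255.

t = 2802/100 = 28.02; the t ≤ 66 branch applies.
R = 255 by definition for t ≤ 66.
G = 99.47·ln 28.02 − 161.1 = 99.47·3.3329 − 161.1 = 170.425.
B = 138.5·ln(28.02 − 10) − 305.0 = 138.5·ln 18.02 − 305.0 = 138.5·2.8915 − 305.0 = 95.470.
Rounded: (255, 170, 95).

R=255, G=170, B=95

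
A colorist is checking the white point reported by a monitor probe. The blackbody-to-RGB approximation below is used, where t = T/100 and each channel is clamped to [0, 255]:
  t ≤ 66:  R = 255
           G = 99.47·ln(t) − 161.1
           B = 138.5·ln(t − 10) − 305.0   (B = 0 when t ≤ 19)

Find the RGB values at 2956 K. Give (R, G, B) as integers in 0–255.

t = 2956/100 = 29.56; the t ≤ 66 branch applies.
R = 255 by definition for t ≤ 66.
G = 99.47·ln 29.56 − 161.1 = 99.47·3.3864 − 161.1 = 175.747.
B = 138.5·ln(29.56 − 10) − 305.0 = 138.5·ln 19.56 − 305.0 = 138.5·2.9735 − 305.0 = 106.828.
Rounded: (255, 176, 107).

(255, 176, 107)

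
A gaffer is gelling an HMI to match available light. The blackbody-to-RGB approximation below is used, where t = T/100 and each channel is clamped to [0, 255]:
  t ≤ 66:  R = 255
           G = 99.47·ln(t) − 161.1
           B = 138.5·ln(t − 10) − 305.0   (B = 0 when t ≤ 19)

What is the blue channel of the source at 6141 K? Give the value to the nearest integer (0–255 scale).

241

t = 6141/100 = 61.41; the t ≤ 66 branch applies.
B = 138.5·ln(61.41 − 10) − 305.0 = 138.5·ln 51.41 − 305.0 = 138.5·3.9398 − 305.0 = 240.667.
Rounded: 241.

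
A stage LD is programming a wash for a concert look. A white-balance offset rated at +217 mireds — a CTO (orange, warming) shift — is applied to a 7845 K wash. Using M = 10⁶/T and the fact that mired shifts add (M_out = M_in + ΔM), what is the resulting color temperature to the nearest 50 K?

M_in = 10⁶/7845 = 127.47 mireds.
M_out = 127.47 + (+217) = 344.47 mireds.
T_out = 10⁶/344.47 = 2903.0 K → 2900 K.

2900 K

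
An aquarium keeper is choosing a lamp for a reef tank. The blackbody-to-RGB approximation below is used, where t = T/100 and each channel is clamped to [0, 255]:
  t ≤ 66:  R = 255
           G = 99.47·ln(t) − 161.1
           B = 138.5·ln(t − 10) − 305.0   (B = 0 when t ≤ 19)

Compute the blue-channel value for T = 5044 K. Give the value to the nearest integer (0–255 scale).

207

t = 5044/100 = 50.44; the t ≤ 66 branch applies.
B = 138.5·ln(50.44 − 10) − 305.0 = 138.5·ln 40.44 − 305.0 = 138.5·3.6998 − 305.0 = 207.425.
Rounded: 207.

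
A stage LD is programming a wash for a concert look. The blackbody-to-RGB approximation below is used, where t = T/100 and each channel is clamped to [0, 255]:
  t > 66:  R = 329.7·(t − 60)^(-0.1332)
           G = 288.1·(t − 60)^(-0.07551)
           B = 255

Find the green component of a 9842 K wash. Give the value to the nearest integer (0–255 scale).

t = 9842/100 = 98.42; the t > 66 branch applies.
G = 288.1·(98.42 − 60)^(-0.07551) = 288.1·38.42^(-0.07551) = 288.1·0.75919 = 218.722.
Rounded: 219.

219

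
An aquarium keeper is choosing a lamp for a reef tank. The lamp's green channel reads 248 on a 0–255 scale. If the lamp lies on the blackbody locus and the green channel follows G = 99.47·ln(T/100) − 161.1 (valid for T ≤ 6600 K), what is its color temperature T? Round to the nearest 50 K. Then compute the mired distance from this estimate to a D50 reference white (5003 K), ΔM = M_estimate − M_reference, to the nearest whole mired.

ln t = (248 + 161.1) / 99.47 = 4.1128.
t = e^4.1128 = 61.117.
T = 100·t = 6112 K → 6100 K to the nearest 50 K.
M_estimate = 10⁶/6100 = 163.93; M_reference = 10⁶/5003 = 199.88.
ΔM = 163.93 − 199.88 = -35.95 → -36 mireds.

-36 mireds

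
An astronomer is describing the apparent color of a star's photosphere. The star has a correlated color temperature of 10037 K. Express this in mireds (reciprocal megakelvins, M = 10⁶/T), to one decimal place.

99.6 mireds

M = 10⁶ / 10037 = 99.631 → 99.6 mireds.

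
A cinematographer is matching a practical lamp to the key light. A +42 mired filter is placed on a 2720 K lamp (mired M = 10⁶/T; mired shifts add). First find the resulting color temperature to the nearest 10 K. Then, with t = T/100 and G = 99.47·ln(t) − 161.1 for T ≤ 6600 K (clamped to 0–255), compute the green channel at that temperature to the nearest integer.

157

M_in = 10⁶/2720 = 367.65; M_out = 367.65 + (+42) = 409.65.
T_out = 10⁶/409.65 = 2441.1 K → 2440 K; t = 24.4.
G = 99.47·ln 24.4 − 161.1 = 99.47·3.1946 − 161.1 = 156.665.
Rounded: 157.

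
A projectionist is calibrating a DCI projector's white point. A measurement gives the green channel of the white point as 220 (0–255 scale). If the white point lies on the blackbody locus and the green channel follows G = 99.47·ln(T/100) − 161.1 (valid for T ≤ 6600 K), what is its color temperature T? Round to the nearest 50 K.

4600 K

ln t = (220 + 161.1) / 99.47 = 3.8313.
t = e^3.8313 = 46.123.
T = 100·t = 4612 K → 4600 K to the nearest 50 K.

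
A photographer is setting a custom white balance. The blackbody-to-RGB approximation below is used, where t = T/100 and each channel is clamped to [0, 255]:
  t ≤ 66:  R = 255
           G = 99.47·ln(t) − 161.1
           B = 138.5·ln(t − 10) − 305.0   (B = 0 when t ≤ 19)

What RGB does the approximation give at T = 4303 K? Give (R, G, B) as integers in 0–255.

(255, 213, 179)

t = 4303/100 = 43.03; the t ≤ 66 branch applies.
R = 255 by definition for t ≤ 66.
G = 99.47·ln 43.03 − 161.1 = 99.47·3.7619 − 161.1 = 213.096.
B = 138.5·ln(43.03 − 10) − 305.0 = 138.5·ln 33.03 − 305.0 = 138.5·3.4974 − 305.0 = 179.392.
Rounded: (255, 213, 179).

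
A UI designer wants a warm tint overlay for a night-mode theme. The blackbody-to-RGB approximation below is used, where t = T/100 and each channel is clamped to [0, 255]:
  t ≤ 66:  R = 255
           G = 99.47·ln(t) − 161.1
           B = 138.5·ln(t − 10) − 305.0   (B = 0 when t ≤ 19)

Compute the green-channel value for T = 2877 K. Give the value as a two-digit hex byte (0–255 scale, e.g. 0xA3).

0xAD

t = 2877/100 = 28.77; the t ≤ 66 branch applies.
G = 99.47·ln 28.77 − 161.1 = 99.47·3.3593 − 161.1 = 173.053.
Rounded: 173; in hex, 0xAD.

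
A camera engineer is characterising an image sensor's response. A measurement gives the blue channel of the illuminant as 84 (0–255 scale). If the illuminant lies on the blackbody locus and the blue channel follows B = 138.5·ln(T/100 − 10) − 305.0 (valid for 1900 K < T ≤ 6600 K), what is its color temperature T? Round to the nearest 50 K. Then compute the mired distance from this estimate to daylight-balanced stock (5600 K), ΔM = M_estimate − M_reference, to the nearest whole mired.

+199 mireds

ln(t − 10) = (84 + 305.0) / 138.5 = 2.8087.
t − 10 = e^2.8087 = 16.588, so t = 26.588.
T = 100·t = 2659 K → 2650 K to the nearest 50 K.
M_estimate = 10⁶/2650 = 377.36; M_reference = 10⁶/5600 = 178.57.
ΔM = 377.36 − 178.57 = 198.79 → +199 mireds.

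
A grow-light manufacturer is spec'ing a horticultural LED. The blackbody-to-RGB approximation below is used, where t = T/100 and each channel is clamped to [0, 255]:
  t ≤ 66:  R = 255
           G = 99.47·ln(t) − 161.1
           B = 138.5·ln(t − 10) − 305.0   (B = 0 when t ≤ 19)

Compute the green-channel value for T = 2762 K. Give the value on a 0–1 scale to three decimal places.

t = 2762/100 = 27.62; the t ≤ 66 branch applies.
G = 99.47·ln 27.62 − 161.1 = 99.47·3.3185 − 161.1 = 168.995.
On a 0–1 scale: 168.995/255 = 0.6627 → 0.663.

0.663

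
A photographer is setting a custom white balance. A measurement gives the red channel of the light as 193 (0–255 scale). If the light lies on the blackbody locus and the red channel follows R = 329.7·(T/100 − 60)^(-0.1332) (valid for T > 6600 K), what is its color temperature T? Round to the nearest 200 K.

(t − 60)^(-0.1332) = 193/329.7 = 0.58538.
t − 60 = 0.58538^(1/-0.1332) = 0.58538^(-7.508) = 55.713, so t = 115.713.
T = 100·t = 11571 K → 11600 K to the nearest 200 K.

11600 K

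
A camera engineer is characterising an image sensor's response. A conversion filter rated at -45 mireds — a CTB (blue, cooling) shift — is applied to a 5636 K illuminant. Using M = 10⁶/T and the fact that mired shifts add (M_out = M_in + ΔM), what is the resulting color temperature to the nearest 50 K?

7550 K

M_in = 10⁶/5636 = 177.43 mireds.
M_out = 177.43 + (-45) = 132.43 mireds.
T_out = 10⁶/132.43 = 7551.1 K → 7550 K.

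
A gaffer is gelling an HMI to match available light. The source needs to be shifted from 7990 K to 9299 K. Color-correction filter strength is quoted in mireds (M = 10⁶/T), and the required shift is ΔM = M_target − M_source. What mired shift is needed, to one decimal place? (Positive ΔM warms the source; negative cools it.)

-17.6 mireds

M_source = 10⁶/7990 = 125.156; M_target = 10⁶/9299 = 107.538.
ΔM = 107.538 − 125.156 = -17.618 → -17.6 mireds, a cooling shift.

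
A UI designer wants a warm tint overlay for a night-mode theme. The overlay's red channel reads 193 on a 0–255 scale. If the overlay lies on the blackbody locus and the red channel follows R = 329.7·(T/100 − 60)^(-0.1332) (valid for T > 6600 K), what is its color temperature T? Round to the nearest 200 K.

(t − 60)^(-0.1332) = 193/329.7 = 0.58538.
t − 60 = 0.58538^(1/-0.1332) = 0.58538^(-7.508) = 55.713, so t = 115.713.
T = 100·t = 11571 K → 11600 K to the nearest 200 K.

11600 K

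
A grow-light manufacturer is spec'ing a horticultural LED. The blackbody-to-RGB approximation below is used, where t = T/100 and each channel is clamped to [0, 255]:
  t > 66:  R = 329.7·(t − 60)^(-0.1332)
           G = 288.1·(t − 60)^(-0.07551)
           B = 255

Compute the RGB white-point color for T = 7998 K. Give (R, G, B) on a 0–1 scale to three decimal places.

(0.868, 0.901, 1.000)

t = 7998/100 = 79.98; the t > 66 branch applies.
R = 329.7·(79.98 − 60)^(-0.1332) = 329.7·19.98^(-0.1332) = 329.7·0.67106 = 221.248.
G = 288.1·(79.98 − 60)^(-0.07551) = 288.1·19.98^(-0.07551) = 288.1·0.79761 = 229.792.
B = 255 by definition for t > 66.
Dividing each by 255: (0.8676, 0.9011, 1.0000) → (0.868, 0.901, 1.000).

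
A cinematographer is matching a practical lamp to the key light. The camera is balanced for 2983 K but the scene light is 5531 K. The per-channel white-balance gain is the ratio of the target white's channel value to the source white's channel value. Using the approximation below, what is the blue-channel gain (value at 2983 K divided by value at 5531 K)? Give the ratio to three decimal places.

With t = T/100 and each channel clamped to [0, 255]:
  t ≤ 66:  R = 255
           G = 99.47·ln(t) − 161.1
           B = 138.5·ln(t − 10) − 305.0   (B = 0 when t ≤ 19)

0.487

At 5531 K (t = 55.31):
  B = 138.5·ln(55.31 − 10) − 305.0 = 138.5·ln 45.31 − 305.0 = 138.5·3.8135 − 305.0 = 223.174.
At 2983 K (t = 29.83):
  B = 138.5·ln(29.83 − 10) − 305.0 = 138.5·ln 19.83 − 305.0 = 138.5·2.9872 − 305.0 = 108.727.
Gain = 108.727 / 223.174 = 0.4872 → 0.487.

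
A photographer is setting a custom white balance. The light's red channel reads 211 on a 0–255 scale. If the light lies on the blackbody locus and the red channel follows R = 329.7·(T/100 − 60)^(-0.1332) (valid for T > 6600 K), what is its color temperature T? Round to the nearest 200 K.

(t − 60)^(-0.1332) = 211/329.7 = 0.63998.
t − 60 = 0.63998^(1/-0.1332) = 0.63998^(-7.508) = 28.525, so t = 88.525.
T = 100·t = 8853 K → 8800 K to the nearest 200 K.

8800 K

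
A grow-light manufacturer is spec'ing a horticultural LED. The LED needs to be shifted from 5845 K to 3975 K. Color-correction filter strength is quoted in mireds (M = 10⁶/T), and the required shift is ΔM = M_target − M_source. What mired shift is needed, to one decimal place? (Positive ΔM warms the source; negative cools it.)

M_source = 10⁶/5845 = 171.086; M_target = 10⁶/3975 = 251.572.
ΔM = 251.572 − 171.086 = 80.486 → +80.5 mireds, a warming shift.

+80.5 mireds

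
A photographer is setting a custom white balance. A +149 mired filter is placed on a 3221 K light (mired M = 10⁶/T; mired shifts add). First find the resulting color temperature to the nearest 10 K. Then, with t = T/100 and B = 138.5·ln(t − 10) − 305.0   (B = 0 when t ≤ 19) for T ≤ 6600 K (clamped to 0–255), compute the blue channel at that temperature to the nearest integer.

37

M_in = 10⁶/3221 = 310.46; M_out = 310.46 + (+149) = 459.46.
T_out = 10⁶/459.46 = 2176.5 K → 2180 K; t = 21.8.
B = 138.5·ln(21.8 − 10) − 305.0 = 138.5·ln 11.8 − 305.0 = 138.5·2.4681 − 305.0 = 36.832.
Rounded: 37.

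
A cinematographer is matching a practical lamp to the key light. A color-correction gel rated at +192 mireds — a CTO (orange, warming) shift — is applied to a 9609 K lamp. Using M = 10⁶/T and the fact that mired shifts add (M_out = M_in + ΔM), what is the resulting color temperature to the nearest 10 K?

M_in = 10⁶/9609 = 104.07 mireds.
M_out = 104.07 + (+192) = 296.07 mireds.
T_out = 10⁶/296.07 = 3377.6 K → 3380 K.

3380 K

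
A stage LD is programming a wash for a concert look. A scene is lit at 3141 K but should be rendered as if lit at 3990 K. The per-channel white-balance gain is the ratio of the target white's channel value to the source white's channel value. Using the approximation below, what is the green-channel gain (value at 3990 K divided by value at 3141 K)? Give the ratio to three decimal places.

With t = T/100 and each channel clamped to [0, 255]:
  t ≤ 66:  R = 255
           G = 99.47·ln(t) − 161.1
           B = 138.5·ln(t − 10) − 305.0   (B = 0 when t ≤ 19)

At 3141 K (t = 31.41):
  G = 99.47·ln 31.41 − 161.1 = 99.47·3.4471 − 161.1 = 181.786.
At 3990 K (t = 39.9):
  G = 99.47·ln 39.9 − 161.1 = 99.47·3.6864 − 161.1 = 205.584.
Gain = 205.584 / 181.786 = 1.1309 → 1.131.

1.131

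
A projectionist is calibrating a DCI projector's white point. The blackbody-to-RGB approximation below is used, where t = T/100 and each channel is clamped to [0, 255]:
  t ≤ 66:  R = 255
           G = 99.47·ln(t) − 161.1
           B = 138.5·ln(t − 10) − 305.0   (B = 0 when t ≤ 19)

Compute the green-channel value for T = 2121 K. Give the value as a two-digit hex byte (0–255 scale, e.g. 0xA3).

0x8F

t = 2121/100 = 21.21; the t ≤ 66 branch applies.
G = 99.47·ln 21.21 − 161.1 = 99.47·3.0545 − 161.1 = 142.728.
Rounded: 143; in hex, 0x8F.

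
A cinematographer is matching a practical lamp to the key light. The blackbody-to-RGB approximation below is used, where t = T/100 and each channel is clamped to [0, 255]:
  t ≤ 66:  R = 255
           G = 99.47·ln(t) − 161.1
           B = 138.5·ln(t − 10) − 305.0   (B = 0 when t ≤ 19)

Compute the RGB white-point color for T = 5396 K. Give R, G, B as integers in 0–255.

t = 5396/100 = 53.96; the t ≤ 66 branch applies.
R = 255 by definition for t ≤ 66.
G = 99.47·ln 53.96 − 161.1 = 99.47·3.9882 − 161.1 = 235.611.
B = 138.5·ln(53.96 − 10) − 305.0 = 138.5·ln 43.96 − 305.0 = 138.5·3.7833 − 305.0 = 218.984.
Rounded: (255, 236, 219).

R=255, G=236, B=219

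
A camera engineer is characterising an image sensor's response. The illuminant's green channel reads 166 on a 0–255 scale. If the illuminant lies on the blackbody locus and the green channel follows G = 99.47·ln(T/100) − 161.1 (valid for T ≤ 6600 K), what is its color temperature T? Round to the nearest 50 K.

ln t = (166 + 161.1) / 99.47 = 3.2884.
t = e^3.2884 = 26.801.
T = 100·t = 2680 K → 2700 K to the nearest 50 K.

2700 K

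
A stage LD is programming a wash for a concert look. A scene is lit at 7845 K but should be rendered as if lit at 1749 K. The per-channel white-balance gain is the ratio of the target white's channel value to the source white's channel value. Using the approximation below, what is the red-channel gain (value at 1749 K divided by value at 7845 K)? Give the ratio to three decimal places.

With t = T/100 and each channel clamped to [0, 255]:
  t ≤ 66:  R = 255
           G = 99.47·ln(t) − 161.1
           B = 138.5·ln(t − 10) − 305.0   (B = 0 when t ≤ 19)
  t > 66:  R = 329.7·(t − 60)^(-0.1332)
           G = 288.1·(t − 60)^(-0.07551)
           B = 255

1.140

At 7845 K (t = 78.45):
  R = 329.7·(78.45 − 60)^(-0.1332) = 329.7·18.45^(-0.1332) = 329.7·0.67822 = 223.608.
At 1749 K (t = 17.49):
  R = 255 by definition for t ≤ 66.
Gain = 255.000 / 223.608 = 1.1404 → 1.140.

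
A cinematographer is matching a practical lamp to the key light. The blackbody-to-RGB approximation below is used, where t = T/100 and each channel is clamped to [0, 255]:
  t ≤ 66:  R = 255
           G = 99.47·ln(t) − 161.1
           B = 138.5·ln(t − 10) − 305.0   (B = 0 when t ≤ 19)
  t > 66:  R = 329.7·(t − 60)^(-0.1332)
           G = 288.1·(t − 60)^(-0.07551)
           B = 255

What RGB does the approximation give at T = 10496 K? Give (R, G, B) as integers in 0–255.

t = 10496/100 = 104.96; the t > 66 branch applies.
R = 329.7·(104.96 − 60)^(-0.1332) = 329.7·44.96^(-0.1332) = 329.7·0.60234 = 198.592.
G = 288.1·(104.96 − 60)^(-0.07551) = 288.1·44.96^(-0.07551) = 288.1·0.75023 = 216.142.
B = 255 by definition for t > 66.
Rounded: (199, 216, 255).

(199, 216, 255)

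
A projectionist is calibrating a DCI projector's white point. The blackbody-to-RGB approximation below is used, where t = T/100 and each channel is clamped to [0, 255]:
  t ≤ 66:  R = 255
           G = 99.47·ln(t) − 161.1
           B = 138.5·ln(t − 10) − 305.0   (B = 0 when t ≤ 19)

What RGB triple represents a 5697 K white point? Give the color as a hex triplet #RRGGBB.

#FFF1E4

t = 5697/100 = 56.97; the t ≤ 66 branch applies.
R = 255 by definition for t ≤ 66.
G = 99.47·ln 56.97 − 161.1 = 99.47·4.0425 − 161.1 = 241.010.
B = 138.5·ln(56.97 − 10) − 305.0 = 138.5·ln 46.97 − 305.0 = 138.5·3.8495 − 305.0 = 228.157.
Rounded: (255, 241, 228).
In hex: #FFF1E4.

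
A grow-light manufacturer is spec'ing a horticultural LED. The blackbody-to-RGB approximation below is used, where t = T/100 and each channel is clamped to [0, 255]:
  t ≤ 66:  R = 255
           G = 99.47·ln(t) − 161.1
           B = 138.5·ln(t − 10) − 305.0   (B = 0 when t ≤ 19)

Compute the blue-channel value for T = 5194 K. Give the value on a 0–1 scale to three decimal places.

0.833

t = 5194/100 = 51.94; the t ≤ 66 branch applies.
B = 138.5·ln(51.94 − 10) − 305.0 = 138.5·ln 41.94 − 305.0 = 138.5·3.7362 − 305.0 = 212.469.
On a 0–1 scale: 212.469/255 = 0.8332 → 0.833.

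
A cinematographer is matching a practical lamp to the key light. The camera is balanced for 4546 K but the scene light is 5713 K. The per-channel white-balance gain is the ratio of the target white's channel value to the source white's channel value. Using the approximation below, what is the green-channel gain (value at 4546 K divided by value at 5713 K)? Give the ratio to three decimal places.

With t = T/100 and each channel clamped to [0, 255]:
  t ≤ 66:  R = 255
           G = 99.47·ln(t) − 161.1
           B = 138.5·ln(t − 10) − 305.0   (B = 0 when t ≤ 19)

0.906

At 5713 K (t = 57.13):
  G = 99.47·ln 57.13 − 161.1 = 99.47·4.0453 − 161.1 = 241.289.
At 4546 K (t = 45.46):
  G = 99.47·ln 45.46 − 161.1 = 99.47·3.8168 − 161.1 = 218.560.
Gain = 218.560 / 241.289 = 0.9058 → 0.906.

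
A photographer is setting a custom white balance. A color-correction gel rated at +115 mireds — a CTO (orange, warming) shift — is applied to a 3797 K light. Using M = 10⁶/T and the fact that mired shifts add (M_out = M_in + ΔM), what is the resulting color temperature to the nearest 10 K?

M_in = 10⁶/3797 = 263.37 mireds.
M_out = 263.37 + (+115) = 378.37 mireds.
T_out = 10⁶/378.37 = 2642.9 K → 2640 K.

2640 K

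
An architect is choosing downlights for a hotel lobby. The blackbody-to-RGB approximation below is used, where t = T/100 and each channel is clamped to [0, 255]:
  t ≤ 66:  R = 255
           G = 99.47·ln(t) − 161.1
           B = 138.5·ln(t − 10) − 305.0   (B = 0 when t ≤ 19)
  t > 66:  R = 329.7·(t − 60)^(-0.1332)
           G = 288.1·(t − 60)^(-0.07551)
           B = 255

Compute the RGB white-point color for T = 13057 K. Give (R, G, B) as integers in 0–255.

t = 13057/100 = 130.57; the t > 66 branch applies.
R = 329.7·(130.57 − 60)^(-0.1332) = 329.7·70.57^(-0.1332) = 329.7·0.56724 = 187.018.
G = 288.1·(130.57 − 60)^(-0.07551) = 288.1·70.57^(-0.07551) = 288.1·0.72512 = 208.907.
B = 255 by definition for t > 66.
Rounded: (187, 209, 255).

(187, 209, 255)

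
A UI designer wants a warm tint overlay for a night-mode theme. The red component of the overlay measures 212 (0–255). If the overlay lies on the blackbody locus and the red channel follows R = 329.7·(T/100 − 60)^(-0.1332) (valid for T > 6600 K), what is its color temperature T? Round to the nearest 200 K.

(t − 60)^(-0.1332) = 212/329.7 = 0.64301.
t − 60 = 0.64301^(1/-0.1332) = 0.64301^(-7.508) = 27.530, so t = 87.530.
T = 100·t = 8753 K → 8800 K to the nearest 200 K.

8800 K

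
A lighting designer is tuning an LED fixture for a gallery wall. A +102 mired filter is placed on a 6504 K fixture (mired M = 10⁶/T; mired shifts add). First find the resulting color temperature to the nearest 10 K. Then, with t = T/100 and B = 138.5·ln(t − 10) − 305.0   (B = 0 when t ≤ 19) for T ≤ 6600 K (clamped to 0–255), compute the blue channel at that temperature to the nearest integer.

M_in = 10⁶/6504 = 153.75; M_out = 153.75 + (+102) = 255.75.
T_out = 10⁶/255.75 = 3910.0 K → 3910 K; t = 39.1.
B = 138.5·ln(39.1 − 10) − 305.0 = 138.5·ln 29.1 − 305.0 = 138.5·3.3707 − 305.0 = 161.847.
Rounded: 162.

162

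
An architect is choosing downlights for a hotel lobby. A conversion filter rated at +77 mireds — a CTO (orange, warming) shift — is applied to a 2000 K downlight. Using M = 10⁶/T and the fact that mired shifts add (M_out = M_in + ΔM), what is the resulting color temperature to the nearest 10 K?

M_in = 10⁶/2000 = 500.00 mireds.
M_out = 500.00 + (+77) = 577.00 mireds.
T_out = 10⁶/577.00 = 1733.1 K → 1730 K.

1730 K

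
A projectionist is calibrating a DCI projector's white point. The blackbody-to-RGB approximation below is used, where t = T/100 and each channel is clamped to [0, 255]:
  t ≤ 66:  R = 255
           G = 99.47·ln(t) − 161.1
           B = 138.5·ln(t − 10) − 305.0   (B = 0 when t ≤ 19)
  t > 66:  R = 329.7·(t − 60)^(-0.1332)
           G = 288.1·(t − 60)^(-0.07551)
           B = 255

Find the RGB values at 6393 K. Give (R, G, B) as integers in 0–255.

(255, 252, 247)

t = 6393/100 = 63.93; the t ≤ 66 branch applies.
R = 255 by definition for t ≤ 66.
G = 99.47·ln 63.93 − 161.1 = 99.47·4.1578 − 161.1 = 252.475.
B = 138.5·ln(63.93 − 10) − 305.0 = 138.5·ln 53.93 − 305.0 = 138.5·3.9877 − 305.0 = 247.295.
Rounded: (255, 252, 247).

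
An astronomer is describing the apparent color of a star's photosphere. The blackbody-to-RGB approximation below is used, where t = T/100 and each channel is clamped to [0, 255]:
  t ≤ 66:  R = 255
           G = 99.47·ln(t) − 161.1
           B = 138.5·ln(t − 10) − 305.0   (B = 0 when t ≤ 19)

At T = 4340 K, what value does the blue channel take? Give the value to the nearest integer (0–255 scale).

t = 4340/100 = 43.4; the t ≤ 66 branch applies.
B = 138.5·ln(43.4 − 10) − 305.0 = 138.5·ln 33.4 − 305.0 = 138.5·3.5086 − 305.0 = 180.935.
Rounded: 181.

181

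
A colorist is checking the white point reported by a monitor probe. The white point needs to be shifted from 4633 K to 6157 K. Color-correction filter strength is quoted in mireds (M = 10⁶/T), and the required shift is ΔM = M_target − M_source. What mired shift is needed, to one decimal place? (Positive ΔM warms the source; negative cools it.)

M_source = 10⁶/4633 = 215.843; M_target = 10⁶/6157 = 162.417.
ΔM = 162.417 − 215.843 = -53.426 → -53.4 mireds, a cooling shift.

-53.4 mireds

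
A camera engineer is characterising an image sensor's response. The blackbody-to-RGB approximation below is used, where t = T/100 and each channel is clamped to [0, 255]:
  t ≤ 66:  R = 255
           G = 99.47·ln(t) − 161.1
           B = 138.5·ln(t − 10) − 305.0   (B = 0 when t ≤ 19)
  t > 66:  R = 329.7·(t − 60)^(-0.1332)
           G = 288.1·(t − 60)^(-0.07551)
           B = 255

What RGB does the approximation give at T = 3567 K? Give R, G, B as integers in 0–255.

t = 3567/100 = 35.67; the t ≤ 66 branch applies.
R = 255 by definition for t ≤ 66.
G = 99.47·ln 35.67 − 161.1 = 99.47·3.5743 − 161.1 = 194.437.
B = 138.5·ln(35.67 − 10) − 305.0 = 138.5·ln 25.67 − 305.0 = 138.5·3.2453 − 305.0 = 144.477.
Rounded: (255, 194, 144).

R=255, G=194, B=144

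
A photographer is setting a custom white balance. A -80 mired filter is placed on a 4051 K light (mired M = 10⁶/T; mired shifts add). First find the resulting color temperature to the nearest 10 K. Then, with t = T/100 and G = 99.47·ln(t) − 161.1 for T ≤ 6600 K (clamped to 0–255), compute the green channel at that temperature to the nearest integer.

M_in = 10⁶/4051 = 246.85; M_out = 246.85 + (-80) = 166.85.
T_out = 10⁶/166.85 = 5993.3 K → 5990 K; t = 59.9.
G = 99.47·ln 59.9 − 161.1 = 99.47·4.0927 − 161.1 = 245.999.
Rounded: 246.

246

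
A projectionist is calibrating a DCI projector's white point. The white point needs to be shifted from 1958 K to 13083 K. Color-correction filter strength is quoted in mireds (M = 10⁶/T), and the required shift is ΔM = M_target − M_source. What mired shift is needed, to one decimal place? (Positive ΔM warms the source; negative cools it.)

M_source = 10⁶/1958 = 510.725; M_target = 10⁶/13083 = 76.435.
ΔM = 76.435 − 510.725 = -434.290 → -434.3 mireds, a cooling shift.

-434.3 mireds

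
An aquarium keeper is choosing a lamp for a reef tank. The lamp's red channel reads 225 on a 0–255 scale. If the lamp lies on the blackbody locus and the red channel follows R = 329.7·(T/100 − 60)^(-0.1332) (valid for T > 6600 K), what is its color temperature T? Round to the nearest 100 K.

7800 K

(t − 60)^(-0.1332) = 225/329.7 = 0.68244.
t − 60 = 0.68244^(1/-0.1332) = 0.68244^(-7.508) = 17.610, so t = 77.610.
T = 100·t = 7761 K → 7800 K to the nearest 100 K.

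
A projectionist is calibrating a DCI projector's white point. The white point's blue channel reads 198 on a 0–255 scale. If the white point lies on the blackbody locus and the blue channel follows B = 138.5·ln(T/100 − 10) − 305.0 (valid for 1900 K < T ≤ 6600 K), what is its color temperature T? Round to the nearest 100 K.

4800 K

ln(t − 10) = (198 + 305.0) / 138.5 = 3.6318.
t − 10 = e^3.6318 = 37.780, so t = 47.780.
T = 100·t = 4778 K → 4800 K to the nearest 100 K.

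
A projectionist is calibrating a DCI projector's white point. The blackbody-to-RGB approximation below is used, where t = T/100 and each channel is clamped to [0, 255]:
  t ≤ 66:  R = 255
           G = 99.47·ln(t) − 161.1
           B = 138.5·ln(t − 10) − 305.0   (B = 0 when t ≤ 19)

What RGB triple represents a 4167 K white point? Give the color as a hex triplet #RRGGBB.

#FFD2AE

t = 4167/100 = 41.67; the t ≤ 66 branch applies.
R = 255 by definition for t ≤ 66.
G = 99.47·ln 41.67 − 161.1 = 99.47·3.7298 − 161.1 = 209.901.
B = 138.5·ln(41.67 − 10) − 305.0 = 138.5·ln 31.67 − 305.0 = 138.5·3.4554 − 305.0 = 173.569.
Rounded: (255, 210, 174).
In hex: #FFD2AE.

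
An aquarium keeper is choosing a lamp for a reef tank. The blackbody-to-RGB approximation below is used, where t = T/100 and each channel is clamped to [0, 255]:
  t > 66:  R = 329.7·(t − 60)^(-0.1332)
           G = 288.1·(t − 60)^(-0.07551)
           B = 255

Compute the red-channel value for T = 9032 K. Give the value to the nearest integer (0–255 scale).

t = 9032/100 = 90.32; the t > 66 branch applies.
R = 329.7·(90.32 − 60)^(-0.1332) = 329.7·30.32^(-0.1332) = 329.7·0.63480 = 209.292.
Rounded: 209.

209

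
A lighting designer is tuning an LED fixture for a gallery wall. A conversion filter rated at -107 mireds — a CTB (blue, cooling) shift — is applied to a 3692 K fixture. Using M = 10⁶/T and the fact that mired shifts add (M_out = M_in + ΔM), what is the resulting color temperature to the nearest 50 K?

6100 K

M_in = 10⁶/3692 = 270.86 mireds.
M_out = 270.86 + (-107) = 163.86 mireds.
T_out = 10⁶/163.86 = 6102.9 K → 6100 K.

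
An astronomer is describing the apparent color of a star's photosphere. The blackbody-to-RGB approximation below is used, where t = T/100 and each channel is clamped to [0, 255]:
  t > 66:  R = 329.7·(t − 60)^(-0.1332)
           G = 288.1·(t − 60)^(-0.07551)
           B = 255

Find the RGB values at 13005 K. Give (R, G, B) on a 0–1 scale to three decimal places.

(0.734, 0.820, 1.000)

t = 13005/100 = 130.05; the t > 66 branch applies.
R = 329.7·(130.05 − 60)^(-0.1332) = 329.7·70.05^(-0.1332) = 329.7·0.56780 = 187.202.
G = 288.1·(130.05 − 60)^(-0.07551) = 288.1·70.05^(-0.07551) = 288.1·0.72553 = 209.024.
B = 255 by definition for t > 66.
Dividing each by 255: (0.7341, 0.8197, 1.0000) → (0.734, 0.820, 1.000).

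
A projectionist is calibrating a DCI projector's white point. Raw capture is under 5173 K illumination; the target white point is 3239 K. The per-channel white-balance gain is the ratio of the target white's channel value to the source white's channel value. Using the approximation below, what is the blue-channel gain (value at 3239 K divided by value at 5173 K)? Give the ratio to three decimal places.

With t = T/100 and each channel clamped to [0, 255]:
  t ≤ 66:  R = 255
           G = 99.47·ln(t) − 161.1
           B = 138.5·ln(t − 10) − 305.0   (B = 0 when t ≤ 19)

At 5173 K (t = 51.73):
  B = 138.5·ln(51.73 − 10) − 305.0 = 138.5·ln 41.73 − 305.0 = 138.5·3.7312 − 305.0 = 211.774.
At 3239 K (t = 32.39):
  B = 138.5·ln(32.39 − 10) − 305.0 = 138.5·ln 22.39 − 305.0 = 138.5·3.1086 − 305.0 = 125.543.
Gain = 125.543 / 211.774 = 0.5928 → 0.593.

0.593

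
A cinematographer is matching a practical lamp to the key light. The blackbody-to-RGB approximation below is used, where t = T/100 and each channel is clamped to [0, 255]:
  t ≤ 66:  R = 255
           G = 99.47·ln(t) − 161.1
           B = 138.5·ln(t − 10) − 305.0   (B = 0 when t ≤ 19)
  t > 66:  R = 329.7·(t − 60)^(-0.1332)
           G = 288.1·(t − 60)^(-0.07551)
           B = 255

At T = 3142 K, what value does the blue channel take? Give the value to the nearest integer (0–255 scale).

119

t = 3142/100 = 31.42; the t ≤ 66 branch applies.
B = 138.5·ln(31.42 − 10) − 305.0 = 138.5·ln 21.42 − 305.0 = 138.5·3.0643 − 305.0 = 119.409.
Rounded: 119.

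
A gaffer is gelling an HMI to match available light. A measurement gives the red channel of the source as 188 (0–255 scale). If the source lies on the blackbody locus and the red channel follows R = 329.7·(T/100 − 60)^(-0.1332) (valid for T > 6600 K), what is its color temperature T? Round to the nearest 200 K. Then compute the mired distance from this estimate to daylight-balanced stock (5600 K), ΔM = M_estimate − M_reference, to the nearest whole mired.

(t − 60)^(-0.1332) = 188/329.7 = 0.57022.
t − 60 = 0.57022^(1/-0.1332) = 0.57022^(-7.508) = 67.848, so t = 127.848.
T = 100·t = 12785 K → 12800 K to the nearest 200 K.
M_estimate = 10⁶/12800 = 78.12; M_reference = 10⁶/5600 = 178.57.
ΔM = 78.12 − 178.57 = -100.45 → -100 mireds.

-100 mireds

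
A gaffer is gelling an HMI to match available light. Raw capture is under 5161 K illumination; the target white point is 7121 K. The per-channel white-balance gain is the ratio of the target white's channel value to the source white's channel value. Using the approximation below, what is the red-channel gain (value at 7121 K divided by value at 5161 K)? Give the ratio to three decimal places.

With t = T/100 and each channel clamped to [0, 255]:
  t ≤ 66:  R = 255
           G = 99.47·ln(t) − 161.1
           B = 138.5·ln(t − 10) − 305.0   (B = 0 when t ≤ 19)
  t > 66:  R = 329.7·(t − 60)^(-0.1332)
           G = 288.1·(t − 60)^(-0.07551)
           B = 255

0.937

At 5161 K (t = 51.61):
  R = 255 by definition for t ≤ 66.
At 7121 K (t = 71.21):
  R = 329.7·(71.21 − 60)^(-0.1332) = 329.7·11.21^(-0.1332) = 329.7·0.72476 = 238.952.
Gain = 238.952 / 255.000 = 0.9371 → 0.937.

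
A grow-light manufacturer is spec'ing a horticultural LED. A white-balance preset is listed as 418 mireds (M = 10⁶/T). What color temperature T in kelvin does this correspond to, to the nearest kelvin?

2392 K

T = 10⁶ / 418 = 2392.34 K → 2392 K.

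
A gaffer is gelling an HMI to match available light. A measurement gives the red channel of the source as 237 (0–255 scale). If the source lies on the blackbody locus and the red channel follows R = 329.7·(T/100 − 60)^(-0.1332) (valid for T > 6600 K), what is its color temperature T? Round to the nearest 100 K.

(t − 60)^(-0.1332) = 237/329.7 = 0.71884.
t − 60 = 0.71884^(1/-0.1332) = 0.71884^(-7.508) = 11.922, so t = 71.922.
T = 100·t = 7192 K → 7200 K to the nearest 100 K.

7200 K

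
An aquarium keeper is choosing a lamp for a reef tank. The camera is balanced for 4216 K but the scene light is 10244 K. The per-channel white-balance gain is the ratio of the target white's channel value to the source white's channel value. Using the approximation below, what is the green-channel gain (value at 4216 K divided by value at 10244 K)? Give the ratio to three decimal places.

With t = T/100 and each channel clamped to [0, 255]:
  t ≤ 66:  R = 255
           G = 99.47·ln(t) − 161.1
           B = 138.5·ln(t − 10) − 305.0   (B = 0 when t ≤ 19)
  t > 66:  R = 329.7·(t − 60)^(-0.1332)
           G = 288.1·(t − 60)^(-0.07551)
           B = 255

At 10244 K (t = 102.44):
  G = 288.1·(102.44 − 60)^(-0.07551) = 288.1·42.44^(-0.07551) = 288.1·0.75351 = 217.085.
At 4216 K (t = 42.16):
  G = 99.47·ln 42.16 − 161.1 = 99.47·3.7415 − 161.1 = 211.064.
Gain = 211.064 / 217.085 = 0.9723 → 0.972.

0.972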